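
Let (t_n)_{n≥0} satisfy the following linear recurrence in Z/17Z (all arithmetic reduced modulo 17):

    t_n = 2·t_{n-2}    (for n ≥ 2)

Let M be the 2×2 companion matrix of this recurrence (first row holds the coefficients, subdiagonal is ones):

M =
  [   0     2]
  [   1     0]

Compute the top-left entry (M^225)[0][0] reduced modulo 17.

(M^225)[0][0] is the top entry after applying M 225 times to the unit state (1, 0). Equivalently it is h_{226} for the auxiliary sequence (h_n) obeying the same recurrence with h_1 = 1 and h_i = 0 for 0 ≤ i < 1:
h_2 = 0·1 + 2·0 = 0
h_3 = 0·0 + 2·1 = 2
h_4 = 0·2 + 2·0 = 0
h_5 = 0·0 + 2·2 = 4
h_6 = 0·4 + 2·0 = 0
h_7 = 0·0 + 2·4 = 8
h_8 = 0·8 + 2·0 = 0
h_9 = 0·0 + 2·8 = 16
h_10 = 0·16 + 2·0 = 0
h_11 = 0·0 + 2·16 = 15
h_12 = 0·15 + 2·0 = 0
h_13 = 0·0 + 2·15 = 13
h_14 = 0·13 + 2·0 = 0
h_15 = 0·0 + 2·13 = 9
h_16 = 0·9 + 2·0 = 0
h_17 = 0·0 + 2·9 = 1
(h_16, h_17) = (0, 1) = (h_0, h_1), so the sequence has period 16.
226 ≡ 2 (mod 16), hence h_226 = h_2 = 0.

0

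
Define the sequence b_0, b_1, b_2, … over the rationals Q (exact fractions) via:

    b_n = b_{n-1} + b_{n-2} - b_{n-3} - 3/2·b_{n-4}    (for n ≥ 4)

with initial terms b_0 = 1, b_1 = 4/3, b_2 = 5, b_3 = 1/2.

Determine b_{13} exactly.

322/3

b_4 = 1·1/2 + 1·5 + -1·4/3 + -3/2·1 = 8/3
b_5 = 1·8/3 + 1·1/2 + -1·5 + -3/2·4/3 = -23/6
b_6 = 1·-23/6 + 1·8/3 + -1·1/2 + -3/2·5 = -55/6
b_7 = 1·-55/6 + 1·-23/6 + -1·8/3 + -3/2·1/2 = -197/12
b_8 = 1·-197/12 + 1·-55/6 + -1·-23/6 + -3/2·8/3 = -103/4
b_9 = 1·-103/4 + 1·-197/12 + -1·-55/6 + -3/2·-23/6 = -109/4
b_10 = 1·-109/4 + 1·-103/4 + -1·-197/12 + -3/2·-55/6 = -137/6
b_11 = 1·-137/6 + 1·-109/4 + -1·-103/4 + -3/2·-197/12 = 7/24
b_12 = 1·7/24 + 1·-137/6 + -1·-109/4 + -3/2·-103/4 = 130/3
b_13 = 1·130/3 + 1·7/24 + -1·-137/6 + -3/2·-109/4 = 322/3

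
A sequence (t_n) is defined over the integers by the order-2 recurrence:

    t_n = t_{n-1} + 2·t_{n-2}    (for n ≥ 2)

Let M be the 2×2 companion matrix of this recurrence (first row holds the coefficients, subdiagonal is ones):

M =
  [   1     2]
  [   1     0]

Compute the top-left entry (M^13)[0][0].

(M^13)[0][0] is the top entry after applying M 13 times to the unit state (1, 0). Equivalently it is h_{14} for the auxiliary sequence (h_n) obeying the same recurrence with h_1 = 1 and h_i = 0 for 0 ≤ i < 1:
h_2 = 1·1 + 2·0 = 1
h_3 = 1·1 + 2·1 = 3
h_4 = 1·3 + 2·1 = 5
h_5 = 1·5 + 2·3 = 11
h_6 = 1·11 + 2·5 = 21
h_7 = 1·21 + 2·11 = 43
h_8 = 1·43 + 2·21 = 85
h_9 = 1·85 + 2·43 = 171
h_10 = 1·171 + 2·85 = 341
h_11 = 1·341 + 2·171 = 683
h_12 = 1·683 + 2·341 = 1365
h_13 = 1·1365 + 2·683 = 2731
h_14 = 1·2731 + 2·1365 = 5461

5461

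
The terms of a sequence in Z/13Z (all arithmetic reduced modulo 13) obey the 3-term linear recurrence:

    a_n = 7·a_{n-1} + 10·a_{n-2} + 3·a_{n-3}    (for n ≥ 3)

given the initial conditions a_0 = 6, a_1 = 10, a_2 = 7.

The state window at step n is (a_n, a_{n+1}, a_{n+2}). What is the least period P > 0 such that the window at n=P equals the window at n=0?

84

n=0: window = (6, 10, 7)
n=1: window = (10, 7, 11)
n=2: window = (7, 11, 8)
n=3: window = (11, 8, 5)
n=4: window = (8, 5, 5)
n=5: window = (5, 5, 5)
n=6: window = (5, 5, 9)
n=7: window = (5, 9, 11)
n=8: window = (9, 11, 0)
n=9: window = (11, 0, 7)
n=10: window = (0, 7, 4)
n=11: window = (7, 4, 7)
n=12: window = (4, 7, 6)
n=13: window = (7, 6, 7)
n=14: window = (6, 7, 0)
n=15: window = (7, 0, 10)
n=16: window = (0, 10, 0)
n=17: window = (10, 0, 9)
n=18: window = (0, 9, 2)
n=19: window = (9, 2, 0)
n=20: window = (2, 0, 8)
n=21: window = (0, 8, 10)
n=22: window = (8, 10, 7)
n=23: window = (10, 7, 4)
n=24: window = (7, 4, 11)
n=25: window = (4, 11, 8)
n=26: window = (11, 8, 9)
n=27: window = (8, 9, 7)
n=28: window = (9, 7, 7)
n=29: window = (7, 7, 3)
n=30: window = (7, 3, 8)
n=31: window = (3, 8, 3)
n=32: window = (8, 3, 6)
n=33: window = (3, 6, 5)
n=34: window = (6, 5, 0)
n=35: window = (5, 0, 3)
n=36: window = (0, 3, 10)
n=37: window = (3, 10, 9)
n=38: window = (10, 9, 3)
n=39: window = (9, 3, 11)
n=40: window = (3, 11, 4)
…
n=82: window = (9, 11, 6)
n=83: window = (11, 6, 10)
n=84: window = (6, 10, 7)
window at n=84 equals window at n=0 → period = 84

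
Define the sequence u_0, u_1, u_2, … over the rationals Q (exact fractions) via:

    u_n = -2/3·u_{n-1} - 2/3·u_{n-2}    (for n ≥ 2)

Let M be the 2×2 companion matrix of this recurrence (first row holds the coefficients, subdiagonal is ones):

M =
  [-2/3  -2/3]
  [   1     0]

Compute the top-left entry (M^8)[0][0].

-1136/6561

(M^8)[0][0] is the top entry after applying M 8 times to the unit state (1, 0). Equivalently it is h_{9} for the auxiliary sequence (h_n) obeying the same recurrence with h_1 = 1 and h_i = 0 for 0 ≤ i < 1:
h_2 = -2/3·1 + -2/3·0 = -2/3
h_3 = -2/3·-2/3 + -2/3·1 = -2/9
h_4 = -2/3·-2/9 + -2/3·-2/3 = 16/27
h_5 = -2/3·16/27 + -2/3·-2/9 = -20/81
h_6 = -2/3·-20/81 + -2/3·16/27 = -56/243
h_7 = -2/3·-56/243 + -2/3·-20/81 = 232/729
h_8 = -2/3·232/729 + -2/3·-56/243 = -128/2187
h_9 = -2/3·-128/2187 + -2/3·232/729 = -1136/6561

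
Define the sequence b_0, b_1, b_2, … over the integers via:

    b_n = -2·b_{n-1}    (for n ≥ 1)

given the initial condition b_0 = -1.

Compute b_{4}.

-16

b_1 = -2·-1 = 2
b_2 = -2·2 = -4
b_3 = -2·-4 = 8
b_4 = -2·8 = -16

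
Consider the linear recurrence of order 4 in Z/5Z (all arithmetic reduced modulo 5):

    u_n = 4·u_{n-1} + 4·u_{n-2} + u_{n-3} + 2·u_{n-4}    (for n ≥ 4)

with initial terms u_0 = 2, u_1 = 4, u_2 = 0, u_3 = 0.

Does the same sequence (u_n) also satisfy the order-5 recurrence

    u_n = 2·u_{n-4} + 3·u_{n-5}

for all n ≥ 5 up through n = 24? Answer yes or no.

no

Terms u_0..u_24: 2, 4, 0, 0, 3, 0, 2, 1, 3, 3, 4, 3, 2, 0, 4, 4, 1, 4, 2, 3, 1, 1, 0, 1, 2
n=5: candidate gives 4, actual u_5 = 0 ✗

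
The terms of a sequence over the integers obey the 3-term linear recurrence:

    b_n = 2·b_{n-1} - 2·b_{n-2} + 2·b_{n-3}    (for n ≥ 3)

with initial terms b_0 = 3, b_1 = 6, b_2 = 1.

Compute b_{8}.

b_3 = 2·1 + -2·6 + 2·3 = -4
b_4 = 2·-4 + -2·1 + 2·6 = 2
b_5 = 2·2 + -2·-4 + 2·1 = 14
b_6 = 2·14 + -2·2 + 2·-4 = 16
b_7 = 2·16 + -2·14 + 2·2 = 8
b_8 = 2·8 + -2·16 + 2·14 = 12

12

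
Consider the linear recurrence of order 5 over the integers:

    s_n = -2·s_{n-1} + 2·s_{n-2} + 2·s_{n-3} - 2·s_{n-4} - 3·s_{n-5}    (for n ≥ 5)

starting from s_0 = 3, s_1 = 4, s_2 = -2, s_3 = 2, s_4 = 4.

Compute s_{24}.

s_5 = -2·4 + 2·2 + 2·-2 + -2·4 + -3·3 = -25
s_6 = -2·-25 + 2·4 + 2·2 + -2·-2 + -3·4 = 54
s_7 = -2·54 + 2·-25 + 2·4 + -2·2 + -3·-2 = -148
s_8 = -2·-148 + 2·54 + 2·-25 + -2·4 + -3·2 = 340
s_9 = -2·340 + 2·-148 + 2·54 + -2·-25 + -3·4 = -830
s_10 = -2·-830 + 2·340 + 2·-148 + -2·54 + -3·-25 = 2011
s_11 = -2·2011 + 2·-830 + 2·340 + -2·-148 + -3·54 = -4868
s_12 = -2·-4868 + 2·2011 + 2·-830 + -2·340 + -3·-148 = 11862
s_13 = -2·11862 + 2·-4868 + 2·2011 + -2·-830 + -3·340 = -28798
s_14 = -2·-28798 + 2·11862 + 2·-4868 + -2·2011 + -3·-830 = 70052
s_15 = -2·70052 + 2·-28798 + 2·11862 + -2·-4868 + -3·2011 = -170273
s_16 = -2·-170273 + 2·70052 + 2·-28798 + -2·11862 + -3·-4868 = 413934
s_17 = -2·413934 + 2·-170273 + 2·70052 + -2·-28798 + -3·11862 = -1006300
s_18 = -2·-1006300 + 2·413934 + 2·-170273 + -2·70052 + -3·-28798 = 2446212
s_19 = -2·2446212 + 2·-1006300 + 2·413934 + -2·-170273 + -3·70052 = -5946766
s_20 = -2·-5946766 + 2·2446212 + 2·-1006300 + -2·413934 + -3·-170273 = 14456307
s_21 = -2·14456307 + 2·-5946766 + 2·2446212 + -2·-1006300 + -3·413934 = -35142924
s_22 = -2·-35142924 + 2·14456307 + 2·-5946766 + -2·2446212 + -3·-1006300 = 85431406
s_23 = -2·85431406 + 2·-35142924 + 2·14456307 + -2·-5946766 + -3·2446212 = -207681150
s_24 = -2·-207681150 + 2·85431406 + 2·-35142924 + -2·14456307 + -3·-5946766 = 504866948

504866948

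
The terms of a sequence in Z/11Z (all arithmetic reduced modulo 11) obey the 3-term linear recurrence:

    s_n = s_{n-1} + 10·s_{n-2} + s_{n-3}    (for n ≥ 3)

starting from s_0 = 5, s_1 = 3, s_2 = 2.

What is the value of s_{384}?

5

s_3 = 1·2 + 10·3 + 1·5 = 4
s_4 = 1·4 + 10·2 + 1·3 = 5
s_5 = 1·5 + 10·4 + 1·2 = 3
s_6 = 1·3 + 10·5 + 1·4 = 2
(s_4, s_5, s_6) = (5, 3, 2) = (s_0, s_1, s_2), so the sequence has period 4.
384 ≡ 0 (mod 4), hence s_384 = s_0 = 5.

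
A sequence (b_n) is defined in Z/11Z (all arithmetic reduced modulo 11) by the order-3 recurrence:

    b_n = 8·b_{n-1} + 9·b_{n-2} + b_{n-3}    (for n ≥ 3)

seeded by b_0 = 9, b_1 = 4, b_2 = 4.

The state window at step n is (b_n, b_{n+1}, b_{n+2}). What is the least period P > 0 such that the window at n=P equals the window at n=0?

n=0: window = (9, 4, 4)
n=1: window = (4, 4, 0)
n=2: window = (4, 0, 7)
n=3: window = (0, 7, 5)
n=4: window = (7, 5, 4)
n=5: window = (5, 4, 7)
n=6: window = (4, 7, 9)
n=7: window = (7, 9, 7)
n=8: window = (9, 7, 1)
n=9: window = (7, 1, 3)
n=10: window = (1, 3, 7)
n=11: window = (3, 7, 7)
n=12: window = (7, 7, 1)
n=13: window = (7, 1, 1)
n=14: window = (1, 1, 2)
n=15: window = (1, 2, 4)
n=16: window = (2, 4, 7)
n=17: window = (4, 7, 6)
n=18: window = (7, 6, 5)
n=19: window = (6, 5, 2)
n=20: window = (5, 2, 1)
n=21: window = (2, 1, 9)
n=22: window = (1, 9, 6)
n=23: window = (9, 6, 9)
n=24: window = (6, 9, 3)
n=25: window = (9, 3, 1)
n=26: window = (3, 1, 0)
n=27: window = (1, 0, 1)
n=28: window = (0, 1, 9)
n=29: window = (1, 9, 4)
n=30: window = (9, 4, 4)
window at n=30 equals window at n=0 → period = 30

30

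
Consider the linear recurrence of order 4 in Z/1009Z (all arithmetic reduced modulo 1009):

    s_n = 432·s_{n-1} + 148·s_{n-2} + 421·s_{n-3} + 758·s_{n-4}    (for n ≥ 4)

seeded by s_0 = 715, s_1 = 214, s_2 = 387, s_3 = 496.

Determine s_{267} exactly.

s_4 = 432·496 + 148·387 + 421·214 + 758·715 = 557
s_5 = 432·557 + 148·496 + 421·387 + 758·214 = 474
s_6 = 432·474 + 148·557 + 421·496 + 758·387 = 328
s_7 = 432·328 + 148·474 + 421·557 + 758·496 = 987
s_8 = 432·987 + 148·328 + 421·474 + 758·557 = 914
s_9 = 432·914 + 148·987 + 421·328 + 758·474 = 43
Continuing the recurrence:
  s_10 = 709;  s_11 = 704;  s_12 = 994;  s_13 = 979;  s_14 = 327;  s_15 = 219
  s_16 = 951;  s_17 = 194;  s_18 = 590;  s_19 = 387;  s_20 = 613;  s_21 = 135
  s_22 = 423;  s_23 = 412;  s_24 = 282;  s_25 = 82;  s_26 = 152;  s_27 = 282
  s_28 = 97;  s_29 = 925;  s_30 = 116;  s_31 = 672;  s_32 = 556;  s_33 = 923
  s_34 = 268;  s_35 = 958;  s_36 = 283;  s_37 = 908;  s_38 = 323;  s_39 = 246
  s_40 = 162;  s_41 = 341;  s_42 = 53;  s_43 = 109;  s_44 = 427;  s_45 = 94
  s_46 = 175;  s_47 = 769;  s_48 = 922;  s_49 = 184;  s_50 = 349;  s_51 = 822
  s_52 = 548;  s_53 = 42;  s_54 = 525;  s_55 = 107;  s_56 = 22;  s_57 = 726
  s_58 = 108;  s_59 = 294;  s_60 = 165;  s_61 = 232;  s_62 = 339;  s_63 = 889
  s_64 = 103;  s_65 = 233;  s_66 = 471;  s_67 = 667;  s_68 = 258;  s_69 = 866
  s_70 = 761;  s_71 = 575;  s_72 = 970;  s_73 = 746;  s_74 = 288;  s_75 = 423
  s_76 = 319;  s_77 = 217;  s_78 = 555;  s_79 = 329;  s_80 = 459;  s_81 = 370
  s_82 = 960;  s_83 = 974;  s_84 = 27;  s_85 = 948;  s_86 = 433;  s_87 = 416
  s_88 = 457;  s_89 = 528;  s_90 = 963;  s_91 = 957;  s_92 = 616;  s_93 = 577
  s_94 = 143;  s_95 = 825;  s_96 = 716;  s_97 = 701;  s_98 = 815;  s_99 = 284
  s_100 = 518;  s_101 = 111;  s_102 = 264;  s_103 = 804;  s_104 = 413;  s_105 = 298
  s_106 = 967;  s_107 = 47;  s_108 = 568;  s_109 = 430;  s_110 = 480;  s_111 = 894
  s_112 = 291;  s_113 = 33;  s_114 = 428;  s_115 = 114;  s_116 = 976;  s_117 = 973
  s_118 = 850;  s_119 = 521;  s_120 = 939;  s_121 = 64;  s_122 = 72;  s_123 = 406
  s_124 = 510;  s_125 = 28;  s_126 = 288;  s_127 = 213;  s_128 = 256;  s_129 = 50
  s_130 = 189;  s_131 = 83;  s_132 = 442;  s_133 = 844;  s_134 = 811;  s_135 = 807
  s_136 = 680;  s_137 = 950;  s_138 = 457;  s_139 = 994;  s_140 = 843;  s_141 = 86
  s_142 = 534;  s_143 = 720;  s_144 = 777;  s_145 = 701;  s_146 = 685;  s_147 = 196
  s_148 = 599;  s_149 = 646;  s_150 = 830;  s_151 = 292;  s_152 = 298;  s_153 = 32
  s_154 = 782;  s_155 = 207;  s_156 = 556;  s_157 = 744;  s_158 = 942;  s_159 = 947
  s_160 = 753;  s_161 = 269;  s_162 = 423;  s_163 = 173;  s_164 = 37;  s_165 = 802
  s_166 = 765;  s_167 = 577;  s_168 = 683;  s_169 = 751;  s_170 = 170;  s_171 = 388
  s_172 = 508;  s_173 = 527;  s_174 = 755;  s_175 = 1001;  s_176 = 843;  s_177 = 683
  s_178 = 931;  s_179 = 519;  s_180 = 40;  s_181 = 811;  s_182 = 48;  s_183 = 92
  s_184 = 873;  s_185 = 554;  s_186 = 697;  s_187 = 48;  s_188 = 779;  s_189 = 578
  s_190 = 377;  s_191 = 288;  s_192 = 996;  s_193 = 197;  s_194 = 829;  s_195 = 769
  s_196 = 276;  s_197 = 863;  s_198 = 618;  s_199 = 42;  s_200 = 55;  s_201 = 893
  s_202 = 194;  s_203 = 551;  s_204 = 285;  s_205 = 650;  s_206 = 748;  s_207 = 447
  s_208 = 414;  s_209 = 225;  s_210 = 498;  s_211 = 770;  s_212 = 618;  s_213 = 358
  s_214 = 323;  s_215 = 115;  s_216 = 256;  s_217 = 189;  s_218 = 104;  s_219 = 461
  s_220 = 814;  s_221 = 513;  s_222 = 520;  s_223 = 849;  s_224 = 328;  s_225 = 319
  s_226 = 580;  s_227 = 781;  s_228 = 973;  s_229 = 798;  s_230 = 976;  s_231 = 624
  s_232 = 242;  s_233 = 867;  s_234 = 272;  s_235 = 377;  s_236 = 867;  s_237 = 319
  s_238 = 392;  s_239 = 598;  s_240 = 964;  s_241 = 659;  s_242 = 551;  s_243 = 36
  s_244 = 396;  s_245 = 802;  s_246 = 416;  s_247 = 20;  s_248 = 709;  s_249 = 562
  s_250 = 479;  s_251 = 371;  s_252 = 224;  s_253 = 383;  s_254 = 482;  s_255 = 724
  s_256 = 767;  s_257 = 425;  s_258 = 654;  s_259 = 273;  s_260 = 345;  s_261 = 917
  s_262 = 437;  s_263 = 649;  s_264 = 764;  s_265 = 526
s_266 = 432·526 + 148·764 + 421·649 + 758·437 = 355
s_267 = 432·355 + 148·526 + 421·764 + 758·649 = 479

479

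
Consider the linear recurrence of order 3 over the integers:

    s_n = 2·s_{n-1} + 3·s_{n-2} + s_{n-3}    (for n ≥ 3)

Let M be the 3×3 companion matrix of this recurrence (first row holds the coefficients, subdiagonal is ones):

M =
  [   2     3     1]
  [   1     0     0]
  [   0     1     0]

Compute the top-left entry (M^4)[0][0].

65

(M^4)[0][0] is the top entry after applying M 4 times to the unit state (1, 0, 0). Equivalently it is h_{6} for the auxiliary sequence (h_n) obeying the same recurrence with h_2 = 1 and h_i = 0 for 0 ≤ i < 2:
h_3 = 2·1 + 3·0 + 1·0 = 2
h_4 = 2·2 + 3·1 + 1·0 = 7
h_5 = 2·7 + 3·2 + 1·1 = 21
h_6 = 2·21 + 3·7 + 1·2 = 65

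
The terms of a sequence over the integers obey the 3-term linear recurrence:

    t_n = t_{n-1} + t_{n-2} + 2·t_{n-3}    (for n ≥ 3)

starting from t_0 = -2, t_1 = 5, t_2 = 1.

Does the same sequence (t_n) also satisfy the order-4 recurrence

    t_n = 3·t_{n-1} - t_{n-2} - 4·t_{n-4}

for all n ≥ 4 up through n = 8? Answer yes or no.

yes

Terms t_0..t_8: -2, 5, 1, 2, 13, 17, 34, 77, 145
n=4: candidate gives 13, actual t_4 = 13 ✓
n=5: candidate gives 17, actual t_5 = 17 ✓
n=6: candidate gives 34, actual t_6 = 34 ✓
n=7: candidate gives 77, actual t_7 = 77 ✓
n=8: candidate gives 145, actual t_8 = 145 ✓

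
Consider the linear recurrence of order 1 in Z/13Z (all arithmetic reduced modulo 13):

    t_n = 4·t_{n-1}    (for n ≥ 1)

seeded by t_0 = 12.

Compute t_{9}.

t_1 = 4·12 = 9
t_2 = 4·9 = 10
t_3 = 4·10 = 1
t_4 = 4·1 = 4
t_5 = 4·4 = 3
t_6 = 4·3 = 12
t_7 = 4·12 = 9
t_8 = 4·9 = 10
t_9 = 4·10 = 1

1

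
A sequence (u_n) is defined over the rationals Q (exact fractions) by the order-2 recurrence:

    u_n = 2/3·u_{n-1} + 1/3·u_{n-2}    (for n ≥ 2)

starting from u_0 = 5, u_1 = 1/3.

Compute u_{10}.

u_2 = 2/3·1/3 + 1/3·5 = 17/9
u_3 = 2/3·17/9 + 1/3·1/3 = 37/27
u_4 = 2/3·37/27 + 1/3·17/9 = 125/81
u_5 = 2/3·125/81 + 1/3·37/27 = 361/243
u_6 = 2/3·361/243 + 1/3·125/81 = 1097/729
u_7 = 2/3·1097/729 + 1/3·361/243 = 3277/2187
u_8 = 2/3·3277/2187 + 1/3·1097/729 = 9845/6561
u_9 = 2/3·9845/6561 + 1/3·3277/2187 = 29521/19683
u_10 = 2/3·29521/19683 + 1/3·9845/6561 = 88577/59049

88577/59049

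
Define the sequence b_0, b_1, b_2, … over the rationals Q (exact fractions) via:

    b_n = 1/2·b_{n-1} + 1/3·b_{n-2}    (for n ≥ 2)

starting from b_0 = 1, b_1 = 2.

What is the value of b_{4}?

10/9

b_2 = 1/2·2 + 1/3·1 = 4/3
b_3 = 1/2·4/3 + 1/3·2 = 4/3
b_4 = 1/2·4/3 + 1/3·4/3 = 10/9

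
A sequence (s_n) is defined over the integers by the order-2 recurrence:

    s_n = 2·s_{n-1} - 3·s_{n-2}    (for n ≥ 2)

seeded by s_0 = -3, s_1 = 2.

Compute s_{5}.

s_2 = 2·2 + -3·-3 = 13
s_3 = 2·13 + -3·2 = 20
s_4 = 2·20 + -3·13 = 1
s_5 = 2·1 + -3·20 = -58

-58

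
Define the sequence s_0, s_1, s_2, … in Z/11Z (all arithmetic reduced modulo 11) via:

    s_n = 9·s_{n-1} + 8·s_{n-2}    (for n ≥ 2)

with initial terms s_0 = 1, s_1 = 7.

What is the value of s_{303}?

2

s_2 = 9·7 + 8·1 = 5
s_3 = 9·5 + 8·7 = 2
s_4 = 9·2 + 8·5 = 3
s_5 = 9·3 + 8·2 = 10
s_6 = 9·10 + 8·3 = 4
s_7 = 9·4 + 8·10 = 6
s_8 = 9·6 + 8·4 = 9
s_9 = 9·9 + 8·6 = 8
s_10 = 9·8 + 8·9 = 1
s_11 = 9·1 + 8·8 = 7
(s_10, s_11) = (1, 7) = (s_0, s_1), so the sequence has period 10.
303 ≡ 3 (mod 10), hence s_303 = s_3 = 2.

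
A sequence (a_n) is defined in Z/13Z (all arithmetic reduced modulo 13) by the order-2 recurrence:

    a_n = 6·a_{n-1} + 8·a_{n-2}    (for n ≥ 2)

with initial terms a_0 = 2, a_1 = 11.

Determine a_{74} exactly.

4

a_2 = 6·11 + 8·2 = 4
a_3 = 6·4 + 8·11 = 8
a_4 = 6·8 + 8·4 = 2
a_5 = 6·2 + 8·8 = 11
(a_4, a_5) = (2, 11) = (a_0, a_1), so the sequence has period 4.
74 ≡ 2 (mod 4), hence a_74 = a_2 = 4.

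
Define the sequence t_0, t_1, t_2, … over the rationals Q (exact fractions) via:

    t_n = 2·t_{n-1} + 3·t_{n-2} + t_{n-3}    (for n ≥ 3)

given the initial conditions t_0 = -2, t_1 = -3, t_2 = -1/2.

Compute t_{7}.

-878

t_3 = 2·-1/2 + 3·-3 + 1·-2 = -12
t_4 = 2·-12 + 3·-1/2 + 1·-3 = -57/2
t_5 = 2·-57/2 + 3·-12 + 1·-1/2 = -187/2
t_6 = 2·-187/2 + 3·-57/2 + 1·-12 = -569/2
t_7 = 2·-569/2 + 3·-187/2 + 1·-57/2 = -878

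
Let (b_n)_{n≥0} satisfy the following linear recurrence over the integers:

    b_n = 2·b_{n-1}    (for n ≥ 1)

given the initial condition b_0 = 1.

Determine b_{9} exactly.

512

b_1 = 2·1 = 2
b_2 = 2·2 = 4
b_3 = 2·4 = 8
b_4 = 2·8 = 16
b_5 = 2·16 = 32
b_6 = 2·32 = 64
b_7 = 2·64 = 128
b_8 = 2·128 = 256
b_9 = 2·256 = 512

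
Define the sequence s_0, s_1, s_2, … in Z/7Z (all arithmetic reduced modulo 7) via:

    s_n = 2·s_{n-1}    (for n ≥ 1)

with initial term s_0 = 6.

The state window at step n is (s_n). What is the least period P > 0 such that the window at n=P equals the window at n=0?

3

n=0: window = (6)
n=1: window = (5)
n=2: window = (3)
n=3: window = (6)
window at n=3 equals window at n=0 → period = 3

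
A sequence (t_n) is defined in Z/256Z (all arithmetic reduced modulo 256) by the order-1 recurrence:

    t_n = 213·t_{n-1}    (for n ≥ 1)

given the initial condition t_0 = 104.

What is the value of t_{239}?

t_1 = 213·104 = 136
t_2 = 213·136 = 40
t_3 = 213·40 = 72
t_4 = 213·72 = 232
t_5 = 213·232 = 8
t_6 = 213·8 = 168
t_7 = 213·168 = 200
t_8 = 213·200 = 104
(t_8) = (104) = (t_0), so the sequence has period 8.
239 ≡ 7 (mod 8), hence t_239 = t_7 = 200.

200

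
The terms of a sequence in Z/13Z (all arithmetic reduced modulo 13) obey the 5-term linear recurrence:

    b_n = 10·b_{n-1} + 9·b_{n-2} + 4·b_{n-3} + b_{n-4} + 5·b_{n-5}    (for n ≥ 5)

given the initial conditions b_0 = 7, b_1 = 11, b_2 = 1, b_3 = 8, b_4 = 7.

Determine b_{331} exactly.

2

b_5 = 10·7 + 9·8 + 4·1 + 1·11 + 5·7 = 10
b_6 = 10·10 + 9·7 + 4·8 + 1·1 + 5·11 = 4
b_7 = 10·4 + 9·10 + 4·7 + 1·8 + 5·1 = 2
b_8 = 10·2 + 9·4 + 4·10 + 1·7 + 5·8 = 0
b_9 = 10·0 + 9·2 + 4·4 + 1·10 + 5·7 = 1
b_10 = 10·1 + 9·0 + 4·2 + 1·4 + 5·10 = 7
Continuing the recurrence:
  b_11 = 10;  b_12 = 8;  b_13 = 4;  b_14 = 8;  b_15 = 11;  b_16 = 9
  b_17 = 5;  b_18 = 8;  b_19 = 4;  b_20 = 1;  b_21 = 11;  b_22 = 12
  b_23 = 7;  b_24 = 9;  b_25 = 9;  b_26 = 6;  b_27 = 10;  b_28 = 0
  b_29 = 12;  b_30 = 3;  b_31 = 9;  b_32 = 7;  b_33 = 6;  b_34 = 1
  b_35 = 12;  b_36 = 10;  b_37 = 6;  b_38 = 8;  b_39 = 9;  b_40 = 9
  b_41 = 12;  b_42 = 2;  b_43 = 5;  b_44 = 1;  b_45 = 3;  b_46 = 4
  b_47 = 8;  b_48 = 11;  b_49 = 11;  b_50 = 0;  b_51 = 2;  b_52 = 11
  b_53 = 12;  b_54 = 9;  b_55 = 10;  b_56 = 3;  b_57 = 2;  b_58 = 0
  b_59 = 7;  b_60 = 1;  b_61 = 12;  b_62 = 11;  b_63 = 8;  b_64 = 3
  b_65 = 7;  b_66 = 5;  b_67 = 6;  b_68 = 7;  b_69 = 10;  b_70 = 6
  b_71 = 1;  b_72 = 11;  b_73 = 6;  b_74 = 11;  b_75 = 5;  b_76 = 7
  b_77 = 12;  b_78 = 10;  b_79 = 10;  b_80 = 10;  b_81 = 4;  b_82 = 6
  b_83 = 1;  b_84 = 10;  b_85 = 5;  b_86 = 1;  b_87 = 9;  b_88 = 4
  b_89 = 11;  b_90 = 0;  b_91 = 12;  b_92 = 5;  b_93 = 7;  b_94 = 10
  b_95 = 0;  b_96 = 1;  b_97 = 4;  b_98 = 3;  b_99 = 3;  b_100 = 9
  b_101 = 8;  b_102 = 1;  b_103 = 6;  b_104 = 8;  b_105 = 9;  b_106 = 6
  b_107 = 2;  b_108 = 5;  b_109 = 11;  b_110 = 6;  b_111 = 3;  b_112 = 0
  b_113 = 9;  b_114 = 7;  b_115 = 2;  b_116 = 4;  b_117 = 4;  b_118 = 6
  b_119 = 6;  b_120 = 1;  b_121 = 8;  b_122 = 9;  b_123 = 7;  b_124 = 6
  b_125 = 3;  b_126 = 5;  b_127 = 10;  b_128 = 3;  b_129 = 4;  b_130 = 10
  b_131 = 1;  b_132 = 0;  b_133 = 3;  b_134 = 12;  b_135 = 3;  b_136 = 12
  b_137 = 3;  b_138 = 8;  b_139 = 10;  b_140 = 3;  b_141 = 7;  b_142 = 4
  b_143 = 9;  b_144 = 12;  b_145 = 5;  b_146 = 12;  b_147 = 8;  b_148 = 5
  b_149 = 1;  b_150 = 7;  b_151 = 11;  b_152 = 1;  b_153 = 7;  b_154 = 5
  b_155 = 7;  b_156 = 4;  b_157 = 5;  b_158 = 11;  b_159 = 8;  b_160 = 4
  b_161 = 12;  b_162 = 3;  b_163 = 9;  b_164 = 1;  b_165 = 5;  b_166 = 2
  b_167 = 2;  b_168 = 0;  b_169 = 10;  b_170 = 5;  b_171 = 9;  b_172 = 3
  b_173 = 11;  b_174 = 7;  b_175 = 7;  b_176 = 4;  b_177 = 1;  b_178 = 6
  b_179 = 10;  b_180 = 2;  b_181 = 12;  b_182 = 7;  b_183 = 5;  b_184 = 5
  b_185 = 2;  b_186 = 9;  b_187 = 12;  b_188 = 5;  b_189 = 0;  b_190 = 8
  b_191 = 1;  b_192 = 4;  b_193 = 2;  b_194 = 3;  b_195 = 1;  b_196 = 2
  b_197 = 11;  b_198 = 2;  b_199 = 0;  b_200 = 4;  b_201 = 4;  b_202 = 3
  b_203 = 1;  b_204 = 5;  b_205 = 4;  b_206 = 8;  b_207 = 9;  b_208 = 6
  b_209 = 7;  b_210 = 6;  b_211 = 1;  b_212 = 0;  b_213 = 5;  b_214 = 4
  b_215 = 12;  b_216 = 12;  b_217 = 2;  b_218 = 10;  b_219 = 3;  b_220 = 5
  b_221 = 10;  b_222 = 8;  b_223 = 9;  b_224 = 1;  b_225 = 2;  b_226 = 6
  b_227 = 1;  b_228 = 1;  b_229 = 11;  b_230 = 9;  b_231 = 3;  b_232 = 5
  b_233 = 12;  b_234 = 7;  b_235 = 12;  b_236 = 4;  b_237 = 5;  b_238 = 6
  b_239 = 12;  b_240 = 11;  b_241 = 7;  b_242 = 1;  b_243 = 3;  b_244 = 8
  b_245 = 4;  b_246 = 4;  b_247 = 12;  b_248 = 0;  b_249 = 12;  b_250 = 10
  b_251 = 6;  b_252 = 11;  b_253 = 8;  b_254 = 0;  b_255 = 3;  b_256 = 12
  b_257 = 2;  b_258 = 11;  b_259 = 10;  b_260 = 0;  b_261 = 1;  b_262 = 6
  b_263 = 4;  b_264 = 5;  b_265 = 7;  b_266 = 12;  b_267 = 3;  b_268 = 9
  b_269 = 2;  b_270 = 4;  b_271 = 1;  b_272 = 0;  b_273 = 7;  b_274 = 10
  b_275 = 2;  b_276 = 0;  b_277 = 0;  b_278 = 1;  b_279 = 10;  b_280 = 2
  b_281 = 10;  b_282 = 3;  b_283 = 0;  b_284 = 2;  b_285 = 0;  b_286 = 6
  b_287 = 5;  b_288 = 2;  b_289 = 8;  b_290 = 7;  b_291 = 3;  b_292 = 9
  b_293 = 7;  b_294 = 2;  b_295 = 1;  b_296 = 2;  b_297 = 11;  b_298 = 0
  b_299 = 1;  b_300 = 9;  b_301 = 3;  b_302 = 1;  b_303 = 9;  b_304 = 8
  b_305 = 5;  b_306 = 5;  b_307 = 11;  b_308 = 7;  b_309 = 0;  b_310 = 7
  b_311 = 4;  b_312 = 9;  b_313 = 7;  b_314 = 5;  b_315 = 6;  b_316 = 6
  b_317 = 4;  b_318 = 2;  b_319 = 7;  b_320 = 10;  b_321 = 10;  b_322 = 6
  b_323 = 12;  b_324 = 12;  b_325 = 0;  b_326 = 4;  b_327 = 0;  b_328 = 4
  b_329 = 12
b_330 = 10·12 + 9·4 + 4·0 + 1·4 + 5·0 = 4
b_331 = 10·4 + 9·12 + 4·4 + 1·0 + 5·4 = 2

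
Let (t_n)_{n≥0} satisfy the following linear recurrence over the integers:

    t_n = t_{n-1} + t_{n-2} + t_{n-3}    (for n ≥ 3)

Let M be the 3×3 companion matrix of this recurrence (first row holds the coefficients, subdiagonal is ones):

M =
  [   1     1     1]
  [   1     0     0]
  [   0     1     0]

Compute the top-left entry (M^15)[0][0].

5768

(M^15)[0][0] is the top entry after applying M 15 times to the unit state (1, 0, 0). Equivalently it is h_{17} for the auxiliary sequence (h_n) obeying the same recurrence with h_2 = 1 and h_i = 0 for 0 ≤ i < 2:
h_3 = 1·1 + 1·0 + 1·0 = 1
h_4 = 1·1 + 1·1 + 1·0 = 2
h_5 = 1·2 + 1·1 + 1·1 = 4
h_6 = 1·4 + 1·2 + 1·1 = 7
h_7 = 1·7 + 1·4 + 1·2 = 13
h_8 = 1·13 + 1·7 + 1·4 = 24
h_9 = 1·24 + 1·13 + 1·7 = 44
h_10 = 1·44 + 1·24 + 1·13 = 81
h_11 = 1·81 + 1·44 + 1·24 = 149
h_12 = 1·149 + 1·81 + 1·44 = 274
h_13 = 1·274 + 1·149 + 1·81 = 504
h_14 = 1·504 + 1·274 + 1·149 = 927
h_15 = 1·927 + 1·504 + 1·274 = 1705
h_16 = 1·1705 + 1·927 + 1·504 = 3136
h_17 = 1·3136 + 1·1705 + 1·927 = 5768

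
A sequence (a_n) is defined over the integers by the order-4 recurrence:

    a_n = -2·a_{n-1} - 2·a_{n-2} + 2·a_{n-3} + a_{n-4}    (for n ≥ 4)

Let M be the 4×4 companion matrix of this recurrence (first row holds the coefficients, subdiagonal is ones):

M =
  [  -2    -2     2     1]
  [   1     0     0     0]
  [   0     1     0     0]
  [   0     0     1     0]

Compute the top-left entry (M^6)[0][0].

(M^6)[0][0] is the top entry after applying M 6 times to the unit state (1, 0, 0, 0). Equivalently it is h_{9} for the auxiliary sequence (h_n) obeying the same recurrence with h_3 = 1 and h_i = 0 for 0 ≤ i < 3:
h_4 = -2·1 + -2·0 + 2·0 + 1·0 = -2
h_5 = -2·-2 + -2·1 + 2·0 + 1·0 = 2
h_6 = -2·2 + -2·-2 + 2·1 + 1·0 = 2
h_7 = -2·2 + -2·2 + 2·-2 + 1·1 = -11
h_8 = -2·-11 + -2·2 + 2·2 + 1·-2 = 20
h_9 = -2·20 + -2·-11 + 2·2 + 1·2 = -12

-12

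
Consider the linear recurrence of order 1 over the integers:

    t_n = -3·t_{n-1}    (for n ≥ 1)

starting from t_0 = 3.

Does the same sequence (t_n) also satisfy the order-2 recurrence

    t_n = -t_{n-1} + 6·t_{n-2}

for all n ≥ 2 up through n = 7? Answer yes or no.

Terms t_0..t_7: 3, -9, 27, -81, 243, -729, 2187, -6561
n=2: candidate gives 27, actual t_2 = 27 ✓
n=3: candidate gives -81, actual t_3 = -81 ✓
n=4: candidate gives 243, actual t_4 = 243 ✓
n=5: candidate gives -729, actual t_5 = -729 ✓
n=6: candidate gives 2187, actual t_6 = 2187 ✓
n=7: candidate gives -6561, actual t_7 = -6561 ✓

yes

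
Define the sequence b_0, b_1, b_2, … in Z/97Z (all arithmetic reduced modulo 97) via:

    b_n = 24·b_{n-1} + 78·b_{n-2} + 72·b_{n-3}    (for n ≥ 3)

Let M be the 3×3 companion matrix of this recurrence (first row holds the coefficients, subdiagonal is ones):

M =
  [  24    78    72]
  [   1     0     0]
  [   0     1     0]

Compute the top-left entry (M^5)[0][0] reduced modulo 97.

(M^5)[0][0] is the top entry after applying M 5 times to the unit state (1, 0, 0). Equivalently it is h_{7} for the auxiliary sequence (h_n) obeying the same recurrence with h_2 = 1 and h_i = 0 for 0 ≤ i < 2:
h_3 = 24·1 + 78·0 + 72·0 = 24
h_4 = 24·24 + 78·1 + 72·0 = 72
h_5 = 24·72 + 78·24 + 72·1 = 83
h_6 = 24·83 + 78·72 + 72·24 = 24
h_7 = 24·24 + 78·83 + 72·72 = 12

12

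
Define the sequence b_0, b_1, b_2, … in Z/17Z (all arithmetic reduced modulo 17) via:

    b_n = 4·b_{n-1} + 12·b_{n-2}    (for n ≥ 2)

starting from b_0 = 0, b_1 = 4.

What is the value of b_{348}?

b_2 = 4·4 + 12·0 = 16
b_3 = 4·16 + 12·4 = 10
b_4 = 4·10 + 12·16 = 11
b_5 = 4·11 + 12·10 = 11
b_6 = 4·11 + 12·11 = 6
b_7 = 4·6 + 12·11 = 3
b_8 = 4·3 + 12·6 = 16
b_9 = 4·16 + 12·3 = 15
b_10 = 4·15 + 12·16 = 14
b_11 = 4·14 + 12·15 = 15
b_12 = 4·15 + 12·14 = 7
b_13 = 4·7 + 12·15 = 4
b_14 = 4·4 + 12·7 = 15
b_15 = 4·15 + 12·4 = 6
b_16 = 4·6 + 12·15 = 0
b_17 = 4·0 + 12·6 = 4
(b_16, b_17) = (0, 4) = (b_0, b_1), so the sequence has period 16.
348 ≡ 12 (mod 16), hence b_348 = b_12 = 7.

7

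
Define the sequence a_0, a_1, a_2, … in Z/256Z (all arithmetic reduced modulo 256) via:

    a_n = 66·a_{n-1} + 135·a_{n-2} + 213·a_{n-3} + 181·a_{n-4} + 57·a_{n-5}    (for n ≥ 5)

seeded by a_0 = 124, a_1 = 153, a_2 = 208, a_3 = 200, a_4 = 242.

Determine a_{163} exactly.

a_5 = 66·242 + 135·200 + 213·208 + 181·153 + 57·124 = 181
a_6 = 66·181 + 135·242 + 213·200 + 181·208 + 57·153 = 209
a_7 = 66·209 + 135·181 + 213·242 + 181·200 + 57·208 = 103
a_8 = 66·103 + 135·209 + 213·181 + 181·242 + 57·200 = 0
a_9 = 66·0 + 135·103 + 213·209 + 181·181 + 57·242 = 17
a_10 = 66·17 + 135·0 + 213·103 + 181·209 + 57·181 = 39
Continuing the recurrence:
  a_11 = 97;  a_12 = 167;  a_13 = 173;  a_14 = 188;  a_15 = 234;  a_16 = 21
  a_17 = 188;  a_18 = 174;  a_19 = 199;  a_20 = 111;  a_21 = 238;  a_22 = 90
  a_23 = 130;  a_24 = 202;  a_25 = 129;  a_26 = 146;  a_27 = 177;  a_28 = 185
  a_29 = 178;  a_30 = 171;  a_31 = 136;  a_32 = 141;  a_33 = 100;  a_34 = 212
  a_35 = 240;  a_36 = 217;  a_37 = 255;  a_38 = 5;  a_39 = 52;  a_40 = 19
  a_41 = 23;  a_42 = 135;  a_43 = 159;  a_44 = 85;  a_45 = 148;  a_46 = 216
  a_47 = 239;  a_48 = 42;  a_49 = 38;  a_50 = 121;  a_51 = 65;  a_52 = 24
  a_53 = 92;  a_54 = 120;  a_55 = 82;  a_56 = 105;  a_57 = 140;  a_58 = 5
  a_59 = 45;  a_60 = 56;  a_61 = 177;  a_62 = 80;  a_63 = 125;  a_64 = 76
  a_65 = 176;  a_66 = 110;  a_67 = 153;  a_68 = 117;  a_69 = 187;  a_70 = 44
  a_71 = 249;  a_72 = 199;  a_73 = 125;  a_74 = 23;  a_75 = 69;  a_76 = 16
  a_77 = 86;  a_78 = 29;  a_79 = 12;  a_80 = 158;  a_81 = 143;  a_82 = 211
  a_83 = 54;  a_84 = 142;  a_85 = 238;  a_86 = 50;  a_87 = 181;  a_88 = 122
  a_89 = 101;  a_90 = 81;  a_91 = 194;  a_92 = 83;  a_93 = 172;  a_94 = 73
  a_95 = 200;  a_96 = 12;  a_97 = 100;  a_98 = 109;  a_99 = 123;  a_100 = 105
  a_101 = 0;  a_102 = 11;  a_103 = 111;  a_104 = 11;  a_105 = 231;  a_106 = 125
  a_107 = 32;  a_108 = 220;  a_109 = 95;  a_110 = 242;  a_111 = 254;  a_112 = 209
  a_113 = 85;  a_114 = 184;  a_115 = 160;  a_116 = 84;  a_117 = 194;  a_118 = 117
  a_119 = 116;  a_120 = 9;  a_121 = 181;  a_122 = 216;  a_123 = 177;  a_124 = 84
  a_125 = 177;  a_126 = 56;  a_127 = 232;  a_128 = 106;  a_129 = 29;  a_130 = 105
  a_131 = 15;  a_132 = 248;  a_133 = 81;  a_134 = 215;  a_135 = 121;  a_136 = 167
  a_137 = 61;  a_138 = 132;  a_139 = 146;  a_140 = 5;  a_141 = 108;  a_142 = 222
  a_143 = 247;  a_144 = 167;  a_145 = 126;  a_146 = 18;  a_147 = 26;  a_148 = 26
  a_149 = 169;  a_150 = 178;  a_151 = 9;  a_152 = 249;  a_153 = 82;  a_154 = 107
  a_155 = 0;  a_156 = 181;  a_157 = 28;  a_158 = 148;  a_159 = 88;  a_160 = 1
  a_161 = 231
a_162 = 66·231 + 135·1 + 213·88 + 181·148 + 57·28 = 45
a_163 = 66·45 + 135·231 + 213·1 + 181·88 + 57·148 = 108

108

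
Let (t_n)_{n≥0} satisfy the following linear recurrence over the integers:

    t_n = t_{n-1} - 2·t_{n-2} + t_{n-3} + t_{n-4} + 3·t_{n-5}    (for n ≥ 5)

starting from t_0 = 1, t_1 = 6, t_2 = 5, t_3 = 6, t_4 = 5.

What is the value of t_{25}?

t_5 = 1·5 + -2·6 + 1·5 + 1·6 + 3·1 = 7
t_6 = 1·7 + -2·5 + 1·6 + 1·5 + 3·6 = 26
t_7 = 1·26 + -2·7 + 1·5 + 1·6 + 3·5 = 38
t_8 = 1·38 + -2·26 + 1·7 + 1·5 + 3·6 = 16
t_9 = 1·16 + -2·38 + 1·26 + 1·7 + 3·5 = -12
t_10 = 1·-12 + -2·16 + 1·38 + 1·26 + 3·7 = 41
t_11 = 1·41 + -2·-12 + 1·16 + 1·38 + 3·26 = 197
t_12 = 1·197 + -2·41 + 1·-12 + 1·16 + 3·38 = 233
t_13 = 1·233 + -2·197 + 1·41 + 1·-12 + 3·16 = -84
t_14 = 1·-84 + -2·233 + 1·197 + 1·41 + 3·-12 = -348
t_15 = 1·-348 + -2·-84 + 1·233 + 1·197 + 3·41 = 373
t_16 = 1·373 + -2·-348 + 1·-84 + 1·233 + 3·197 = 1809
t_17 = 1·1809 + -2·373 + 1·-348 + 1·-84 + 3·233 = 1330
t_18 = 1·1330 + -2·1809 + 1·373 + 1·-348 + 3·-84 = -2515
t_19 = 1·-2515 + -2·1330 + 1·1809 + 1·373 + 3·-348 = -4037
t_20 = 1·-4037 + -2·-2515 + 1·1330 + 1·1809 + 3·373 = 5251
t_21 = 1·5251 + -2·-4037 + 1·-2515 + 1·1330 + 3·1809 = 17567
t_22 = 1·17567 + -2·5251 + 1·-4037 + 1·-2515 + 3·1330 = 4503
t_23 = 1·4503 + -2·17567 + 1·5251 + 1·-4037 + 3·-2515 = -36962
t_24 = 1·-36962 + -2·4503 + 1·17567 + 1·5251 + 3·-4037 = -35261
t_25 = 1·-35261 + -2·-36962 + 1·4503 + 1·17567 + 3·5251 = 76486

76486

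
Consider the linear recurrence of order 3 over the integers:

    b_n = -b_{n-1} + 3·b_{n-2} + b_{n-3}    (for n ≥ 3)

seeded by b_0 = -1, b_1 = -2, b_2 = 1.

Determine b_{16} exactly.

b_3 = -1·1 + 3·-2 + 1·-1 = -8
b_4 = -1·-8 + 3·1 + 1·-2 = 9
b_5 = -1·9 + 3·-8 + 1·1 = -32
b_6 = -1·-32 + 3·9 + 1·-8 = 51
b_7 = -1·51 + 3·-32 + 1·9 = -138
b_8 = -1·-138 + 3·51 + 1·-32 = 259
b_9 = -1·259 + 3·-138 + 1·51 = -622
b_10 = -1·-622 + 3·259 + 1·-138 = 1261
b_11 = -1·1261 + 3·-622 + 1·259 = -2868
b_12 = -1·-2868 + 3·1261 + 1·-622 = 6029
b_13 = -1·6029 + 3·-2868 + 1·1261 = -13372
b_14 = -1·-13372 + 3·6029 + 1·-2868 = 28591
b_15 = -1·28591 + 3·-13372 + 1·6029 = -62678
b_16 = -1·-62678 + 3·28591 + 1·-13372 = 135079

135079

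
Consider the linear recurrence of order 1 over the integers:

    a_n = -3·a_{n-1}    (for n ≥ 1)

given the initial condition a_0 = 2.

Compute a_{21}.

-20920706406

a_1 = -3·2 = -6
a_2 = -3·-6 = 18
a_3 = -3·18 = -54
a_4 = -3·-54 = 162
a_5 = -3·162 = -486
a_6 = -3·-486 = 1458
a_7 = -3·1458 = -4374
a_8 = -3·-4374 = 13122
a_9 = -3·13122 = -39366
a_10 = -3·-39366 = 118098
a_11 = -3·118098 = -354294
a_12 = -3·-354294 = 1062882
a_13 = -3·1062882 = -3188646
a_14 = -3·-3188646 = 9565938
a_15 = -3·9565938 = -28697814
a_16 = -3·-28697814 = 86093442
a_17 = -3·86093442 = -258280326
a_18 = -3·-258280326 = 774840978
a_19 = -3·774840978 = -2324522934
a_20 = -3·-2324522934 = 6973568802
a_21 = -3·6973568802 = -20920706406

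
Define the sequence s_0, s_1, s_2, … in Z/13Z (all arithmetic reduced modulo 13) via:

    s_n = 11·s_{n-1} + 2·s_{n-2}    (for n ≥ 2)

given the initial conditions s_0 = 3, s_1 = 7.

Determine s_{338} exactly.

s_2 = 11·7 + 2·3 = 5
s_3 = 11·5 + 2·7 = 4
s_4 = 11·4 + 2·5 = 2
s_5 = 11·2 + 2·4 = 4
s_6 = 11·4 + 2·2 = 9
s_7 = 11·9 + 2·4 = 3
s_8 = 11·3 + 2·9 = 12
s_9 = 11·12 + 2·3 = 8
s_10 = 11·8 + 2·12 = 8
s_11 = 11·8 + 2·8 = 0
s_12 = 11·0 + 2·8 = 3
s_13 = 11·3 + 2·0 = 7
(s_12, s_13) = (3, 7) = (s_0, s_1), so the sequence has period 12.
338 ≡ 2 (mod 12), hence s_338 = s_2 = 5.

5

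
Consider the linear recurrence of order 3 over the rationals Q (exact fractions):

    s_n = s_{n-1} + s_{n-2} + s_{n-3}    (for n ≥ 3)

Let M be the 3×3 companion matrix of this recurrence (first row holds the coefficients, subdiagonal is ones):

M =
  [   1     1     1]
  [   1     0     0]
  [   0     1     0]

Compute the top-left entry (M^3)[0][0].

4

(M^3)[0][0] is the top entry after applying M 3 times to the unit state (1, 0, 0). Equivalently it is h_{5} for the auxiliary sequence (h_n) obeying the same recurrence with h_2 = 1 and h_i = 0 for 0 ≤ i < 2:
h_3 = 1·1 + 1·0 + 1·0 = 1
h_4 = 1·1 + 1·1 + 1·0 = 2
h_5 = 1·2 + 1·1 + 1·1 = 4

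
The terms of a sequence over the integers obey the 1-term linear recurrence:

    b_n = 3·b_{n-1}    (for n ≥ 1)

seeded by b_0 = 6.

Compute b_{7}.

13122

b_1 = 3·6 = 18
b_2 = 3·18 = 54
b_3 = 3·54 = 162
b_4 = 3·162 = 486
b_5 = 3·486 = 1458
b_6 = 3·1458 = 4374
b_7 = 3·4374 = 13122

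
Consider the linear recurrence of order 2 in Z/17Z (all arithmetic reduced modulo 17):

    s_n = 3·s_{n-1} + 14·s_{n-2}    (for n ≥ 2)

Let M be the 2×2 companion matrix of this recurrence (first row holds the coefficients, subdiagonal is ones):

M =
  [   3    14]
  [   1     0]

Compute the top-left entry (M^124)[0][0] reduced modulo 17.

(M^124)[0][0] is the top entry after applying M 124 times to the unit state (1, 0). Equivalently it is h_{125} for the auxiliary sequence (h_n) obeying the same recurrence with h_1 = 1 and h_i = 0 for 0 ≤ i < 1:
h_2 = 3·1 + 14·0 = 3
h_3 = 3·3 + 14·1 = 6
h_4 = 3·6 + 14·3 = 9
h_5 = 3·9 + 14·6 = 9
h_6 = 3·9 + 14·9 = 0
h_7 = 3·0 + 14·9 = 7
h_8 = 3·7 + 14·0 = 4
h_9 = 3·4 + 14·7 = 8
h_10 = 3·8 + 14·4 = 12
h_11 = 3·12 + 14·8 = 12
h_12 = 3·12 + 14·12 = 0
h_13 = 3·0 + 14·12 = 15
h_14 = 3·15 + 14·0 = 11
h_15 = 3·11 + 14·15 = 5
h_16 = 3·5 + 14·11 = 16
h_17 = 3·16 + 14·5 = 16
h_18 = 3·16 + 14·16 = 0
h_19 = 3·0 + 14·16 = 3
h_20 = 3·3 + 14·0 = 9
h_21 = 3·9 + 14·3 = 1
h_22 = 3·1 + 14·9 = 10
h_23 = 3·10 + 14·1 = 10
h_24 = 3·10 + 14·10 = 0
h_25 = 3·0 + 14·10 = 4
h_26 = 3·4 + 14·0 = 12
h_27 = 3·12 + 14·4 = 7
h_28 = 3·7 + 14·12 = 2
h_29 = 3·2 + 14·7 = 2
h_30 = 3·2 + 14·2 = 0
h_31 = 3·0 + 14·2 = 11
h_32 = 3·11 + 14·0 = 16
h_33 = 3·16 + 14·11 = 15
h_34 = 3·15 + 14·16 = 14
h_35 = 3·14 + 14·15 = 14
h_36 = 3·14 + 14·14 = 0
h_37 = 3·0 + 14·14 = 9
h_38 = 3·9 + 14·0 = 10
h_39 = 3·10 + 14·9 = 3
h_40 = 3·3 + 14·10 = 13
h_41 = 3·13 + 14·3 = 13
h_42 = 3·13 + 14·13 = 0
h_43 = 3·0 + 14·13 = 12
h_44 = 3·12 + 14·0 = 2
h_45 = 3·2 + 14·12 = 4
h_46 = 3·4 + 14·2 = 6
h_47 = 3·6 + 14·4 = 6
h_48 = 3·6 + 14·6 = 0
h_49 = 3·0 + 14·6 = 16
h_50 = 3·16 + 14·0 = 14
h_51 = 3·14 + 14·16 = 11
h_52 = 3·11 + 14·14 = 8
h_53 = 3·8 + 14·11 = 8
h_54 = 3·8 + 14·8 = 0
h_55 = 3·0 + 14·8 = 10
h_56 = 3·10 + 14·0 = 13
h_57 = 3·13 + 14·10 = 9
h_58 = 3·9 + 14·13 = 5
h_59 = 3·5 + 14·9 = 5
h_60 = 3·5 + 14·5 = 0
h_61 = 3·0 + 14·5 = 2
h_62 = 3·2 + 14·0 = 6
h_63 = 3·6 + 14·2 = 12
h_64 = 3·12 + 14·6 = 1
h_65 = 3·1 + 14·12 = 1
h_66 = 3·1 + 14·1 = 0
h_67 = 3·0 + 14·1 = 14
h_68 = 3·14 + 14·0 = 8
h_69 = 3·8 + 14·14 = 16
h_70 = 3·16 + 14·8 = 7
h_71 = 3·7 + 14·16 = 7
h_72 = 3·7 + 14·7 = 0
h_73 = 3·0 + 14·7 = 13
h_74 = 3·13 + 14·0 = 5
h_75 = 3·5 + 14·13 = 10
h_76 = 3·10 + 14·5 = 15
h_77 = 3·15 + 14·10 = 15
h_78 = 3·15 + 14·15 = 0
h_79 = 3·0 + 14·15 = 6
h_80 = 3·6 + 14·0 = 1
h_81 = 3·1 + 14·6 = 2
h_82 = 3·2 + 14·1 = 3
h_83 = 3·3 + 14·2 = 3
h_84 = 3·3 + 14·3 = 0
h_85 = 3·0 + 14·3 = 8
h_86 = 3·8 + 14·0 = 7
h_87 = 3·7 + 14·8 = 14
h_88 = 3·14 + 14·7 = 4
h_89 = 3·4 + 14·14 = 4
h_90 = 3·4 + 14·4 = 0
h_91 = 3·0 + 14·4 = 5
h_92 = 3·5 + 14·0 = 15
h_93 = 3·15 + 14·5 = 13
h_94 = 3·13 + 14·15 = 11
h_95 = 3·11 + 14·13 = 11
h_96 = 3·11 + 14·11 = 0
h_97 = 3·0 + 14·11 = 1
h_98 = 3·1 + 14·0 = 3
h_99 = 3·3 + 14·1 = 6
h_100 = 3·6 + 14·3 = 9
h_101 = 3·9 + 14·6 = 9
h_102 = 3·9 + 14·9 = 0
h_103 = 3·0 + 14·9 = 7
h_104 = 3·7 + 14·0 = 4
h_105 = 3·4 + 14·7 = 8
h_106 = 3·8 + 14·4 = 12
h_107 = 3·12 + 14·8 = 12
h_108 = 3·12 + 14·12 = 0
h_109 = 3·0 + 14·12 = 15
h_110 = 3·15 + 14·0 = 11
h_111 = 3·11 + 14·15 = 5
h_112 = 3·5 + 14·11 = 16
h_113 = 3·16 + 14·5 = 16
h_114 = 3·16 + 14·16 = 0
h_115 = 3·0 + 14·16 = 3
h_116 = 3·3 + 14·0 = 9
h_117 = 3·9 + 14·3 = 1
h_118 = 3·1 + 14·9 = 10
h_119 = 3·10 + 14·1 = 10
h_120 = 3·10 + 14·10 = 0
h_121 = 3·0 + 14·10 = 4
h_122 = 3·4 + 14·0 = 12
h_123 = 3·12 + 14·4 = 7
h_124 = 3·7 + 14·12 = 2
h_125 = 3·2 + 14·7 = 2

2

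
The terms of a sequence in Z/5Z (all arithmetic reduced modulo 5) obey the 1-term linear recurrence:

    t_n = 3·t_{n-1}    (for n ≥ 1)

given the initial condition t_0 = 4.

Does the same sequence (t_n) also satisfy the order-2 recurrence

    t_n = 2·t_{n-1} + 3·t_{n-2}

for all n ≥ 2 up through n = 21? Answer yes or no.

Terms t_0..t_21: 4, 2, 1, 3, 4, 2, 1, 3, 4, 2, 1, 3, 4, 2, 1, 3, 4, 2, 1, 3, 4, 2
n=2: candidate gives 1, actual t_2 = 1 ✓
n=3: candidate gives 3, actual t_3 = 3 ✓
n=4: candidate gives 4, actual t_4 = 4 ✓
n=5: candidate gives 2, actual t_5 = 2 ✓
n=6: candidate gives 1, actual t_6 = 1 ✓
n=7: candidate gives 3, actual t_7 = 3 ✓
n=8: candidate gives 4, actual t_8 = 4 ✓
n=9: candidate gives 2, actual t_9 = 2 ✓
n=10: candidate gives 1, actual t_10 = 1 ✓
n=11: candidate gives 3, actual t_11 = 3 ✓
n=12: candidate gives 4, actual t_12 = 4 ✓
n=13: candidate gives 2, actual t_13 = 2 ✓
n=14: candidate gives 1, actual t_14 = 1 ✓
n=15: candidate gives 3, actual t_15 = 3 ✓
n=16: candidate gives 4, actual t_16 = 4 ✓
n=17: candidate gives 2, actual t_17 = 2 ✓
n=18: candidate gives 1, actual t_18 = 1 ✓
n=19: candidate gives 3, actual t_19 = 3 ✓
n=20: candidate gives 4, actual t_20 = 4 ✓
n=21: candidate gives 2, actual t_21 = 2 ✓

yes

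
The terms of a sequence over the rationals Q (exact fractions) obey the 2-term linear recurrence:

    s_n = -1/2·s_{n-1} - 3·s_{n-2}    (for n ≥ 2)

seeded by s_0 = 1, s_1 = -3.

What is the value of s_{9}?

-49857/256

s_2 = -1/2·-3 + -3·1 = -3/2
s_3 = -1/2·-3/2 + -3·-3 = 39/4
s_4 = -1/2·39/4 + -3·-3/2 = -3/8
s_5 = -1/2·-3/8 + -3·39/4 = -465/16
s_6 = -1/2·-465/16 + -3·-3/8 = 501/32
s_7 = -1/2·501/32 + -3·-465/16 = 5079/64
s_8 = -1/2·5079/64 + -3·501/32 = -11091/128
s_9 = -1/2·-11091/128 + -3·5079/64 = -49857/256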